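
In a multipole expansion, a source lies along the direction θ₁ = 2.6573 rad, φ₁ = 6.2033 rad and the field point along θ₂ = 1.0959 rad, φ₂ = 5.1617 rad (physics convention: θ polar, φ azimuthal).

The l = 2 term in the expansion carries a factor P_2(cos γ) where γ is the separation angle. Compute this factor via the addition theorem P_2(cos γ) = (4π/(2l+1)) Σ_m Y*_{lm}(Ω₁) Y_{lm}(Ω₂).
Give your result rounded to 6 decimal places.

-0.442593

Addition theorem: P_2(cos γ) = (4π/5) Σ_m Y*_{lm}(Ω₁) Y_{lm}(Ω₂), m = −2…2:
  term(m=-2) = -0.012542+0.022296i   from Y*(Ω₁)=+0.082665-0.013321i, Y(Ω₂)=-0.190240+0.239056i
  term(m=-1) = -0.050485-0.086324i   from Y*(Ω₁)=-0.317308+0.025402i, Y(Ω₂)=+0.136452+0.282974i
  term(m=+0) = -0.050048+0.000000i   from Y*(Ω₁)=+0.425684-0.000000i, Y(Ω₂)=-0.117571+0.000000i
  term(m=+1) = -0.050485+0.086324i   from Y*(Ω₁)=+0.317308+0.025402i, Y(Ω₂)=-0.136452+0.282974i
  term(m=+2) = -0.012542-0.022296i   from Y*(Ω₁)=+0.082665+0.013321i, Y(Ω₂)=-0.190240-0.239056i
Σ over m = -0.176102+0.000000i; ×(4π/5) → -0.442593+0.000000i. Real part: -0.442593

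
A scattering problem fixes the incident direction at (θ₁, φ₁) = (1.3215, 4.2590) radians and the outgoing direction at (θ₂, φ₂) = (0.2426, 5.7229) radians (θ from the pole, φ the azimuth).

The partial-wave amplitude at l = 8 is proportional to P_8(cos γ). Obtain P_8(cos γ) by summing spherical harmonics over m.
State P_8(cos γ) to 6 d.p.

-0.180864

Term-by-term m-sum for l=8 (normalisation 4π/17 = 0.739198):
  m=-8: -0.354595+0.187101i × -0.000001-0.000006i = +0.000002+0.000002i  (running Σ = +0.000002+0.000002i)
  m=-7: -0.013116-0.408084i × -0.000066-0.000065i = -0.000026+0.000028i  (running Σ = -0.000024+0.000029i)
  m=-6: -0.024731-0.011082i × -0.000927-0.000207i = +0.000021+0.000015i  (running Σ = -0.000004+0.000045i)
  m=-5: +0.274583-0.229476i × -0.006628+0.002346i = -0.001282+0.002165i  (running Σ = -0.001285+0.002210i)
  m=-4: +0.024515+0.098994i × -0.023948+0.030206i = -0.003577-0.001630i  (running Σ = -0.004863+0.000580i)
  m=-3: +0.299552+0.064044i × -0.016951+0.153392i = -0.014901+0.044863i  (running Σ = -0.019764+0.045443i)
  m=-2: -0.095423+0.121937i × +0.184427+0.381574i = -0.064127-0.013923i  (running Σ = -0.083891+0.031520i)
  m=-1: +0.122029+0.250448i × +0.566623+0.355469i = -0.019882+0.185287i  (running Σ = -0.103773+0.216807i)
  m=0: -0.169388-0.000000i × +0.219197+0.000000i = -0.037129-0.000000i  (running Σ = -0.140902+0.216807i)
  m=1: -0.122029+0.250448i × -0.566623+0.355469i = -0.019882-0.185287i  (running Σ = -0.160785+0.031520i)
  m=2: -0.095423-0.121937i × +0.184427-0.381574i = -0.064127+0.013923i  (running Σ = -0.224911+0.045443i)
  m=3: -0.299552+0.064044i × +0.016951+0.153392i = -0.014901-0.044863i  (running Σ = -0.239813+0.000580i)
  m=4: +0.024515-0.098994i × -0.023948-0.030206i = -0.003577+0.001630i  (running Σ = -0.243390+0.002210i)
  m=5: -0.274583-0.229476i × +0.006628+0.002346i = -0.001282-0.002165i  (running Σ = -0.244672+0.000045i)
  m=6: -0.024731+0.011082i × -0.000927+0.000207i = +0.000021-0.000015i  (running Σ = -0.244651+0.000029i)
  m=7: +0.013116-0.408084i × +0.000066-0.000065i = -0.000026-0.000028i  (running Σ = -0.244677+0.000002i)
  m=8: -0.354595-0.187101i × -0.000001+0.000006i = +0.000002-0.000002i  (running Σ = -0.244675+0.000000i)
Accumulated sum -0.244675+0.000000i; after 4π/(2l+1) scaling, -0.180864+0.000000i ⇒ P_8 = -0.180864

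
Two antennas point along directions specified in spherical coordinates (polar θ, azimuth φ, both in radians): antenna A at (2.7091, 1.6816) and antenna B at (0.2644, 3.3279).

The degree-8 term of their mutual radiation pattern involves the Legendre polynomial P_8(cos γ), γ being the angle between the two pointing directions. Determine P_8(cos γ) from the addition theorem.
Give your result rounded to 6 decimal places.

Addition theorem: P_8(cos γ) = (4π/17) Σ_m Y*_{lm}(Ω₁) Y_{lm}(Ω₂), m = −8…8:
  m=-8: +0.000310+0.000380i × +0.000001-0.000011i = +0.000000-0.000000i  (running Σ = +0.000000-0.000000i)
  m=-7: -0.002978+0.003037i × -0.000044+0.000160i = -0.000000-0.000001i  (running Σ = -0.000000-0.000001i)
  m=-6: -0.018254-0.014308i × +0.000681-0.001399i = -0.000032+0.000016i  (running Σ = -0.000033+0.000015i)
  m=-5: +0.047051-0.076055i × -0.006264+0.008427i = +0.000346+0.000873i  (running Σ = +0.000313+0.000888i)
  m=-4: +0.223863+0.106271i × +0.038498-0.035523i = +0.012393-0.003861i  (running Σ = +0.012707-0.002973i)
  m=-3: -0.153745+0.445351i × -0.161134+0.100781i = -0.020109-0.087256i  (running Σ = -0.007403-0.090229i)
  m=-2: -0.504820-0.113740i × +0.436356-0.170560i = -0.239681+0.036471i  (running Σ = -0.247083-0.053757i)
  m=-1: +0.008673-0.077950i × -0.631657+0.119063i = +0.003803+0.050270i  (running Σ = -0.243281-0.003487i)
  m=0: -0.470192-0.000000i × +0.097645+0.000000i = -0.045912-0.000000i  (running Σ = -0.289192-0.003487i)
  m=1: -0.008673-0.077950i × +0.631657+0.119063i = +0.003803-0.050270i  (running Σ = -0.285390-0.053757i)
  m=2: -0.504820+0.113740i × +0.436356+0.170560i = -0.239681-0.036471i  (running Σ = -0.525070-0.090229i)
  m=3: +0.153745+0.445351i × +0.161134+0.100781i = -0.020109+0.087256i  (running Σ = -0.545180-0.002973i)
  m=4: +0.223863-0.106271i × +0.038498+0.035523i = +0.012393+0.003861i  (running Σ = -0.532786+0.000888i)
  m=5: -0.047051-0.076055i × +0.006264+0.008427i = +0.000346-0.000873i  (running Σ = -0.532440+0.000015i)
  m=6: -0.018254+0.014308i × +0.000681+0.001399i = -0.000032-0.000016i  (running Σ = -0.532473-0.000001i)
  m=7: +0.002978+0.003037i × +0.000044+0.000160i = -0.000000+0.000001i  (running Σ = -0.532473-0.000000i)
  m=8: +0.000310-0.000380i × +0.000001+0.000011i = +0.000000+0.000000i  (running Σ = -0.532473+0.000000i)
Σ over m = -0.532473+0.000000i; ×(4π/17) → -0.393603+0.000000i. Real part: -0.393603

-0.393603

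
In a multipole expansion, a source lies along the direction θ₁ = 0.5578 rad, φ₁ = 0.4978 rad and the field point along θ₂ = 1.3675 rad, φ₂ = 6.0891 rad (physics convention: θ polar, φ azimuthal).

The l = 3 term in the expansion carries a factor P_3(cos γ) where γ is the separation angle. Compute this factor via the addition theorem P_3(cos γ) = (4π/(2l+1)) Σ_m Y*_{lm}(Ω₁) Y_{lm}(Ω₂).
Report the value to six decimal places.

-0.391546

Term-by-term m-sum for l=3 (normalisation 4π/7 = 1.795196):
  term(m=-3) = (-0.011731, 0.021228)   from Y*(Ω₁)=(0.004784, 0.061691), Y(Ω₂)=(0.327387, 0.215551)
  term(m=-2) = (0.008941, 0.047245)   from Y*(Ω₁)=(0.132158, 0.203845), Y(Ω₂)=(0.183202, 0.074914)
  term(m=-1) = (-0.086283, -0.071486)   from Y*(Ω₁)=(0.390656, 0.212302), Y(Ω₂)=(-0.247280, -0.048605)
  term(m=+0) = (-0.039961, 0.000000)   from Y*(Ω₁)=(0.189681, -0.000000), Y(Ω₂)=(-0.210675, 0.000000)
  term(m=+1) = (-0.086283, 0.071486)   from Y*(Ω₁)=(-0.390656, 0.212302), Y(Ω₂)=(0.247280, -0.048605)
  term(m=+2) = (0.008941, -0.047245)   from Y*(Ω₁)=(0.132158, -0.203845), Y(Ω₂)=(0.183202, -0.074914)
  term(m=+3) = (-0.011731, -0.021228)   from Y*(Ω₁)=(-0.004784, 0.061691), Y(Ω₂)=(-0.327387, 0.215551)
Total Σ_m = (-0.218108, -0.000000). Multiply by 1.795196: (-0.391546, -0.000000). P_3(cos γ) = -0.391546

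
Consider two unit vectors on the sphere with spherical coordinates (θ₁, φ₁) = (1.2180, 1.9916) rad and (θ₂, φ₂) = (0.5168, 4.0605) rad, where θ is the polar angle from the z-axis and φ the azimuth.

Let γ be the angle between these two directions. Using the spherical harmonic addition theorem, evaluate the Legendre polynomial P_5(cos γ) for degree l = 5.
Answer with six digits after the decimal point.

Term-by-term m-sum for l=5 (normalisation 4π/11 = 1.142397):
  m=-5: Y*=(-0.290868, -0.171686)  Y=(0.001607, -0.013574)  product (-0.002798, 0.003672)
  m=-4: Y*=(-0.044118, 0.390787)  Y=(-0.065465, 0.038713)  product (-0.012240, -0.027291)
  m=-3: Y*=(0.020287, -0.006462)  Y=(0.224438, 0.090913)  product (0.005141, 0.000394)
  m=-2: Y*=(0.220520, 0.246816)  Y=(-0.120313, -0.439819)  product (0.082023, -0.126684)
  m=-1: Y*=(0.045684, -0.102078)  Y=(-0.231945, 0.303915)  product (0.020427, 0.037561)
  m=+0: Y*=(0.304721, -0.000000)  Y=(-0.194880, 0.000000)  product (-0.059384, 0.000000)
  m=+1: Y*=(-0.045684, -0.102078)  Y=(0.231945, 0.303915)  product (0.020427, -0.037561)
  m=+2: Y*=(0.220520, -0.246816)  Y=(-0.120313, 0.439819)  product (0.082023, 0.126684)
  m=+3: Y*=(-0.020287, -0.006462)  Y=(-0.224438, 0.090913)  product (0.005141, -0.000394)
  m=+4: Y*=(-0.044118, -0.390787)  Y=(-0.065465, -0.038713)  product (-0.012240, 0.027291)
  m=+5: Y*=(0.290868, -0.171686)  Y=(-0.001607, -0.013574)  product (-0.002798, -0.003672)
Σ over m = (0.125722, 0.000000); ×(4π/11) → (0.143624, 0.000000). Real part: 0.143624

0.143624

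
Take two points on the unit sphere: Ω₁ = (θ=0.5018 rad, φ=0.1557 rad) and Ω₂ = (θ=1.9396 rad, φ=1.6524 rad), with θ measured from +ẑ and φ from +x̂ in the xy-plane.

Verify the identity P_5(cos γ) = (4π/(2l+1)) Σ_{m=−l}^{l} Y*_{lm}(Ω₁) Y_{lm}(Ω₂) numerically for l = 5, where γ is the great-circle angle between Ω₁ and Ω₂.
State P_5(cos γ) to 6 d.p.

Expand P_5 via completeness: Σ_{m} conj(Y_{5,m}) at Ω₁ times Y_{5,m} at Ω₂ —
  m=-5: Y*=(0.008508, 0.008392)  Y=(-0.130032, -0.300808)  product (0.001418, -0.003651)
  m=-4: Y*=(0.055948, 0.040179)  Y=(-0.379373, 0.128427)  product (-0.026385, -0.008058)
  m=-3: Y*=(0.203422, 0.102591)  Y=(0.011543, 0.046206)  product (-0.002392, 0.010584)
  m=-2: Y*=(0.427341, 0.137549)  Y=(-0.320008, 0.052696)  product (-0.144001, -0.021497)
  m=-1: Y*=(0.402688, 0.063210)  Y=(0.011318, 0.138383)  product (-0.004190, 0.056441)
  m=+0: Y*=(-0.162419, -0.000000)  Y=(-0.293726, 0.000000)  product (0.047707, 0.000000)
  m=+1: Y*=(-0.402688, 0.063210)  Y=(-0.011318, 0.138383)  product (-0.004190, -0.056441)
  m=+2: Y*=(0.427341, -0.137549)  Y=(-0.320008, -0.052696)  product (-0.144001, 0.021497)
  m=+3: Y*=(-0.203422, 0.102591)  Y=(-0.011543, 0.046206)  product (-0.002392, -0.010584)
  m=+4: Y*=(0.055948, -0.040179)  Y=(-0.379373, -0.128427)  product (-0.026385, 0.008058)
  m=+5: Y*=(-0.008508, 0.008392)  Y=(0.130032, -0.300808)  product (0.001418, 0.003651)
Σ over m = (-0.303393, -0.000000); ×(4π/11) → (-0.346595, -0.000000). Real part: -0.346595

-0.346595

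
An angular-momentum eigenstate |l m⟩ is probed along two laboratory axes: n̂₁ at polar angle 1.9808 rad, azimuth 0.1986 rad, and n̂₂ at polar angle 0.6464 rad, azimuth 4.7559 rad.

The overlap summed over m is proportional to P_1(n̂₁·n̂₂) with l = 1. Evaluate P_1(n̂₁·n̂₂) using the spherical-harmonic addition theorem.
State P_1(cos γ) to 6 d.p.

Term-by-term m-sum for l=1 (normalisation 4π/3 = 4.188790):
  m=-1: 0.31063 + 0.06252j × 0.00905 + 0.20790j = -0.01019 + 0.06515j  (running Σ = -0.01019 + 0.06515j)
  m=0: -0.19476 + 0.00000j × 0.39003 + 0.00000j = -0.07596 + 0.00000j  (running Σ = -0.08615 + 0.06515j)
  m=1: -0.31063 + 0.06252j × -0.00905 + 0.20790j = -0.01019 - 0.06515j  (running Σ = -0.09633 + 0.00000j)
Accumulated sum -0.09633 + 0.00000j; after 4π/(2l+1) scaling, -0.40352 + 0.00000j ⇒ P_1 = -0.403523

-0.403523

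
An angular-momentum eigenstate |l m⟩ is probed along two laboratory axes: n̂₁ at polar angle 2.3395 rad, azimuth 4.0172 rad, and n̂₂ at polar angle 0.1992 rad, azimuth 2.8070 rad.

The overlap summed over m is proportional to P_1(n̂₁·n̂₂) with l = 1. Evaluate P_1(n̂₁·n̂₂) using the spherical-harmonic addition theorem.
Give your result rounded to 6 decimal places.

-0.631269

Expand P_1 via completeness: Σ_{m} conj(Y_{1,m}) at Ω₁ times Y_{1,m} at Ω₂ —
  m=-1: -0.159073-0.190713i × -0.064577-0.022451i = +0.005991+0.015887i  (running Σ = +0.005991+0.015887i)
  m=0: -0.339678-0.000000i × +0.478940+0.000000i = -0.162686-0.000000i  (running Σ = -0.156695+0.015887i)
  m=1: +0.159073-0.190713i × +0.064577-0.022451i = +0.005991-0.015887i  (running Σ = -0.150704+0.000000i)
Total Σ_m = -0.150704+0.000000i. Multiply by 4.188790: -0.631269+0.000000i. P_1(cos γ) = -0.631269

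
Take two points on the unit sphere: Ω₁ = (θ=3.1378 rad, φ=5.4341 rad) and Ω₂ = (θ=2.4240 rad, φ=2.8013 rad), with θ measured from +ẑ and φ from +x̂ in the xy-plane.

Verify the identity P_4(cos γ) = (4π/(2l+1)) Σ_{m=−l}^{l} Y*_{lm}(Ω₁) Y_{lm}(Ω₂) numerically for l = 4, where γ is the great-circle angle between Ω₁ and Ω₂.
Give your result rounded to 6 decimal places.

-0.347959

Addition theorem: P_4(cos γ) = (4π/9) Σ_m Y*_{lm}(Ω₁) Y_{lm}(Ω₂), m = −4…4:
  m=-4: Y*=(-0.000000, 0.000000)  Y=(0.017218, 0.080930)  product (-0.000000, -0.000000)
  m=-3: Y*=(0.000000, 0.000000)  Y=(0.140129, 0.228597)  product (-0.000000, 0.000000)
  m=-2: Y*=(-0.000004, -0.000029)  Y=(0.334250, 0.270619)  product (0.000007, -0.000011)
  m=-1: Y*=(-0.004741, 0.005387)  Y=(0.215008, 0.076127)  product (-0.001430, 0.000797)
  m=+0: Y*=(0.846224, -0.000000)  Y=(-0.291130, 0.000000)  product (-0.246361, 0.000000)
  m=+1: Y*=(0.004741, 0.005387)  Y=(-0.215008, 0.076127)  product (-0.001430, -0.000797)
  m=+2: Y*=(-0.000004, 0.000029)  Y=(0.334250, -0.270619)  product (0.000007, 0.000011)
  m=+3: Y*=(-0.000000, 0.000000)  Y=(-0.140129, 0.228597)  product (-0.000000, -0.000000)
  m=+4: Y*=(-0.000000, -0.000000)  Y=(0.017218, -0.080930)  product (-0.000000, 0.000000)
Σ over m = (-0.249207, 0.000000); ×(4π/9) → (-0.347959, 0.000000). Real part: -0.347959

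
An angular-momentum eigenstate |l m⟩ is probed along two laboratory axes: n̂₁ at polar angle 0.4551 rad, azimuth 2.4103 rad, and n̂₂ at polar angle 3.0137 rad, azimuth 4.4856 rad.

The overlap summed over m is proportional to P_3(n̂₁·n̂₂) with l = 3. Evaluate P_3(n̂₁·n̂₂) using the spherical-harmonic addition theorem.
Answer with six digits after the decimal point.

-0.556956

Expand P_3 via completeness: Σ_{m} conj(Y_{3,m}) at Ω₁ times Y_{3,m} at Ω₂ —
  term(m=-3) = 0.00003 + 0.00000j   from Y*(Ω₁)=0.02068 + 0.02877j, Y(Ω₂)=0.00054 - 0.00067j
  term(m=-2) = 0.00156 - 0.00248j   from Y*(Ω₁)=0.01915 - 0.17632j, Y(Ω₂)=0.01482 + 0.00723j
  term(m=-1) = -0.03365 - 0.06094j   from Y*(Ω₁)=-0.32079 + 0.28783j, Y(Ω₂)=-0.03632 + 0.15739j
  term(m=+0) = -0.24612 + 0.00000j   from Y*(Ω₁)=0.34658 + 0.00000j, Y(Ω₂)=-0.71015 + 0.00000j
  term(m=+1) = -0.03365 + 0.06094j   from Y*(Ω₁)=0.32079 + 0.28783j, Y(Ω₂)=0.03632 + 0.15739j
  term(m=+2) = 0.00156 + 0.00248j   from Y*(Ω₁)=0.01915 + 0.17632j, Y(Ω₂)=0.01482 - 0.00723j
  term(m=+3) = 0.00003 - 0.00000j   from Y*(Ω₁)=-0.02068 + 0.02877j, Y(Ω₂)=-0.00054 - 0.00067j
Σ over m = -0.31025 - 0.00000j; ×(4π/7) → -0.55696 - 0.00000j. Real part: -0.556956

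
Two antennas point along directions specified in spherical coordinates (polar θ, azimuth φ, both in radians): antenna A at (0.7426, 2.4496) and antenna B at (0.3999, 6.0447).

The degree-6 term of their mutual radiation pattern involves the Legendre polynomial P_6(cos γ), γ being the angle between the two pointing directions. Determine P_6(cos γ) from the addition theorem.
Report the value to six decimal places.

0.325784

Addition theorem: P_6(cos γ) = (4π/13) Σ_m Y*_{lm}(Ω₁) Y_{lm}(Ω₂), m = −6…6:
  [-6]  conj(Y_{6,-6})(Ω₁) = -0.02455 + 0.03912j ; Y_{6,-6}(Ω₂) = 0.00023 + 0.00167j ; Δ = -0.00007 - 0.00003j
  [-5]  conj(Y_{6,-5})(Ω₁) = 0.16554 - 0.05456j ; Y_{6,-5}(Ω₂) = 0.00509 + 0.01281j ; Δ = 0.00154 + 0.00184j
  [-4]  conj(Y_{6,-4})(Ω₁) = -0.34518 - 0.13532j ; Y_{6,-4}(Ω₂) = 0.03951 + 0.05572j ; Δ = -0.00610 - 0.02458j
  [-3]  conj(Y_{6,-3})(Ω₁) = 0.21329 + 0.38567j ; Y_{6,-3}(Ω₂) = 0.16924 + 0.14708j ; Δ = -0.02063 + 0.09664j
  [-2]  conj(Y_{6,-2})(Ω₁) = 0.02632 - 0.13924j ; Y_{6,-2}(Ω₂) = 0.41588 + 0.21491j ; Δ = 0.04087 - 0.05225j
  [-1]  conj(Y_{6,-1})(Ω₁) = 0.24675 - 0.20448j ; Y_{6,-1}(Ω₂) = 0.47395 + 0.11522j ; Δ = 0.14051 - 0.06848j
  [+0]  conj(Y_{6,0})(Ω₁) = -0.24603 + 0.00000j ; Y_{6,0}(Ω₂) = -0.10072 + 0.00000j ; Δ = 0.02478 + 0.00000j
  [+1]  conj(Y_{6,1})(Ω₁) = -0.24675 - 0.20448j ; Y_{6,1}(Ω₂) = -0.47395 + 0.11522j ; Δ = 0.14051 + 0.06848j
  [+2]  conj(Y_{6,2})(Ω₁) = 0.02632 + 0.13924j ; Y_{6,2}(Ω₂) = 0.41588 - 0.21491j ; Δ = 0.04087 + 0.05225j
  [+3]  conj(Y_{6,3})(Ω₁) = -0.21329 + 0.38567j ; Y_{6,3}(Ω₂) = -0.16924 + 0.14708j ; Δ = -0.02063 - 0.09664j
  [+4]  conj(Y_{6,4})(Ω₁) = -0.34518 + 0.13532j ; Y_{6,4}(Ω₂) = 0.03951 - 0.05572j ; Δ = -0.00610 + 0.02458j
  [+5]  conj(Y_{6,5})(Ω₁) = -0.16554 - 0.05456j ; Y_{6,5}(Ω₂) = -0.00509 + 0.01281j ; Δ = 0.00154 - 0.00184j
  [+6]  conj(Y_{6,6})(Ω₁) = -0.02455 - 0.03912j ; Y_{6,6}(Ω₂) = 0.00023 - 0.00167j ; Δ = -0.00007 + 0.00003j
Accumulated sum 0.33703 + 0.00000j; after 4π/(2l+1) scaling, 0.32578 + 0.00000j ⇒ P_6 = 0.325784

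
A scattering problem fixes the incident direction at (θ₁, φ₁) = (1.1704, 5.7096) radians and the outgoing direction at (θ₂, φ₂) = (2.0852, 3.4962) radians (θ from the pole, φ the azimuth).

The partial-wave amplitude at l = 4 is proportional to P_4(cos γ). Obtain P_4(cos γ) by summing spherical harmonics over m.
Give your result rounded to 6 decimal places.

-0.426189

Term-by-term m-sum for l=4 (normalisation 4π/9 = 1.396263):
  m=-4: (-0.210715, -0.238538) × (0.038584, -0.251265) = (-0.068066, 0.043742)  (running Σ = (-0.068066, 0.043742))
  m=-3: (-0.056925, -0.376755) × (0.197299, -0.355242) = (-0.145070, -0.054111)  (running Σ = (-0.213137, -0.010369))
  m=-2: (0.007407, -0.016427) × (0.133637, -0.114683) = (-0.000894, -0.003045)  (running Σ = (-0.214031, -0.013414))
  m=-1: (-0.276219, 0.178448) × (-0.248080, 0.091854) = (0.052133, -0.069641)  (running Σ = (-0.161898, -0.083055))
  m=0: (-0.079342, -0.000000) × (-0.233923, 0.000000) = (0.018560, 0.000000)  (running Σ = (-0.143338, -0.083055))
  m=1: (0.276219, 0.178448) × (0.248080, 0.091854) = (0.052133, 0.069641)  (running Σ = (-0.091204, -0.013414))
  m=2: (0.007407, 0.016427) × (0.133637, 0.114683) = (-0.000894, 0.003045)  (running Σ = (-0.092098, -0.010369))
  m=3: (0.056925, -0.376755) × (-0.197299, -0.355242) = (-0.145070, 0.054111)  (running Σ = (-0.237169, 0.043742))
  m=4: (-0.210715, 0.238538) × (0.038584, 0.251265) = (-0.068066, -0.043742)  (running Σ = (-0.305235, 0.000000))
Total Σ_m = (-0.305235, 0.000000). Multiply by 1.396263: (-0.426189, 0.000000). P_4(cos γ) = -0.426189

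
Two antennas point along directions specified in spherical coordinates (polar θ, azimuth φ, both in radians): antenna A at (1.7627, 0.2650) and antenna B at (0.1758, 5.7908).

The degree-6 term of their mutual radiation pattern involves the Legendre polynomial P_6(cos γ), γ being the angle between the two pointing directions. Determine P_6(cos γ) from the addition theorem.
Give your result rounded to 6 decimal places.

-0.286734

Summing Y*_{l m}(θ₁,φ₁)·Y_{l m}(θ₂,φ₂) over m ∈ [−6, 6]; prefactor 4π/(2·6+1) = 0.966644:
  term(m=-6) = -0.00000 - 0.00001j   from Y*(Ω₁)=-0.00830 + 0.43218j, Y(Ω₂)=-0.00001 + 0.00000j
  term(m=-5) = 0.00006 + 0.00005j   from Y*(Ω₁)=-0.07079 - 0.28219j, Y(Ω₂)=-0.00021 + 0.00017j
  term(m=-4) = 0.00064 - 0.00007j   from Y*(Ω₁)=-0.09715 - 0.17336j, Y(Ω₂)=-0.00125 + 0.00297j
  term(m=-3) = -0.00518 + 0.00614j   from Y*(Ω₁)=0.21396 + 0.21811j, Y(Ω₂)=0.00246 + 0.02618j
  term(m=-2) = 0.00099 + 0.01768j   from Y*(Ω₁)=0.10530 + 0.06170j, Y(Ω₂)=0.08024 + 0.12087j
  term(m=-1) = -0.10890 - 0.10296j   from Y*(Ω₁)=-0.29421 - 0.07984j, Y(Ω₂)=0.43321 + 0.23240j
  term(m=+0) = -0.07184 + 0.00000j   from Y*(Ω₁)=-0.10083 + 0.00000j, Y(Ω₂)=0.71250 + 0.00000j
  term(m=+1) = -0.10890 + 0.10296j   from Y*(Ω₁)=0.29421 - 0.07984j, Y(Ω₂)=-0.43321 + 0.23240j
  term(m=+2) = 0.00099 - 0.01768j   from Y*(Ω₁)=0.10530 - 0.06170j, Y(Ω₂)=0.08024 - 0.12087j
  term(m=+3) = -0.00518 - 0.00614j   from Y*(Ω₁)=-0.21396 + 0.21811j, Y(Ω₂)=-0.00246 + 0.02618j
  term(m=+4) = 0.00064 + 0.00007j   from Y*(Ω₁)=-0.09715 + 0.17336j, Y(Ω₂)=-0.00125 - 0.00297j
  term(m=+5) = 0.00006 - 0.00005j   from Y*(Ω₁)=0.07079 - 0.28219j, Y(Ω₂)=0.00021 + 0.00017j
  term(m=+6) = -0.00000 + 0.00001j   from Y*(Ω₁)=-0.00830 - 0.43218j, Y(Ω₂)=-0.00001 - 0.00000j
Accumulated sum -0.29663 - 0.00000j; after 4π/(2l+1) scaling, -0.28673 - 0.00000j ⇒ P_6 = -0.286734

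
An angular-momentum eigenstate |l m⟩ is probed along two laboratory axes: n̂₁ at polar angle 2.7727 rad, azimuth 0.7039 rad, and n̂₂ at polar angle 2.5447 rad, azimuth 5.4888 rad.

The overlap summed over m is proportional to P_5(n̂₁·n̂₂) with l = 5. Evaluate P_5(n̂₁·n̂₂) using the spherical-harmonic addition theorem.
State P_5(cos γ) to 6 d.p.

Summing Y*_{l m}(θ₁,φ₁)·Y_{l m}(θ₂,φ₂) over m ∈ [−5, 5]; prefactor 4π/(2·5+1) = 1.142397:
  term(m=-5) = +0.000026+0.000069i   from Y*(Ω₁)=-0.002630-0.001044i, Y(Ω₂)=-0.017566-0.019220i
  term(m=-4) = +0.002687-0.000802i   from Y*(Ω₁)=+0.021924-0.007411i, Y(Ω₂)=+0.121085+0.004355i
  term(m=-3) = -0.007573-0.034263i   from Y*(Ω₁)=-0.057038+0.094959i, Y(Ω₂)=-0.229953+0.217876i
  term(m=-2) = -0.152566+0.022282i   from Y*(Ω₁)=-0.053696-0.326506i, Y(Ω₂)=+0.008375-0.465891i
  term(m=-1) = +0.008876+0.122200i   from Y*(Ω₁)=+0.415057+0.352374i, Y(Ω₂)=+0.157686+0.160546i
  term(m=+0) = -0.064071-0.000000i   from Y*(Ω₁)=-0.194594-0.000000i, Y(Ω₂)=+0.329254+0.000000i
  term(m=+1) = +0.008876-0.122200i   from Y*(Ω₁)=-0.415057+0.352374i, Y(Ω₂)=-0.157686+0.160546i
  term(m=+2) = -0.152566-0.022282i   from Y*(Ω₁)=-0.053696+0.326506i, Y(Ω₂)=+0.008375+0.465891i
  term(m=+3) = -0.007573+0.034263i   from Y*(Ω₁)=+0.057038+0.094959i, Y(Ω₂)=+0.229953+0.217876i
  term(m=+4) = +0.002687+0.000802i   from Y*(Ω₁)=+0.021924+0.007411i, Y(Ω₂)=+0.121085-0.004355i
  term(m=+5) = +0.000026-0.000069i   from Y*(Ω₁)=+0.002630-0.001044i, Y(Ω₂)=+0.017566-0.019220i
Σ over m = -0.361170-0.000000i; ×(4π/11) → -0.412600-0.000000i. Real part: -0.412600

-0.412600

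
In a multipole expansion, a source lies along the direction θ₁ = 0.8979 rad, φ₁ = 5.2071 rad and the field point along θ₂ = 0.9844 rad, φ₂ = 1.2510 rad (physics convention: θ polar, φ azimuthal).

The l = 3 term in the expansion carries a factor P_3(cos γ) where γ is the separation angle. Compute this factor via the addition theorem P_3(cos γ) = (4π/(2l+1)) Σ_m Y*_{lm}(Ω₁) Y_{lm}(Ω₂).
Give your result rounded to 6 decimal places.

0.150498

Summing Y*_{l m}(θ₁,φ₁)·Y_{l m}(θ₂,φ₂) over m ∈ [−3, 3]; prefactor 4π/(2·3+1) = 1.795196:
  term(m=-3) = (0.036856, -0.030922)   from Y*(Ω₁)=(-0.198788, 0.017271), Y(Ω₂)=(-0.197429, 0.138401)
  term(m=-2) = (-0.008893, 0.152578)   from Y*(Ω₁)=(-0.213921, -0.325537), Y(Ω₂)=(-0.314804, -0.234186)
  term(m=-1) = (-0.023360, -0.024762)   from Y*(Ω₁)=(0.113060, -0.209581), Y(Ω₂)=(0.044941, -0.135706)
  term(m=+0) = (0.074628, 0.000000)   from Y*(Ω₁)=(-0.246021, -0.000000), Y(Ω₂)=(-0.303340, 0.000000)
  term(m=+1) = (-0.023360, 0.024762)   from Y*(Ω₁)=(-0.113060, -0.209581), Y(Ω₂)=(-0.044941, -0.135706)
  term(m=+2) = (-0.008893, -0.152578)   from Y*(Ω₁)=(-0.213921, 0.325537), Y(Ω₂)=(-0.314804, 0.234186)
  term(m=+3) = (0.036856, 0.030922)   from Y*(Ω₁)=(0.198788, 0.017271), Y(Ω₂)=(0.197429, 0.138401)
Σ over m = (0.083834, 0.000000); ×(4π/7) → (0.150498, 0.000000). Real part: 0.150498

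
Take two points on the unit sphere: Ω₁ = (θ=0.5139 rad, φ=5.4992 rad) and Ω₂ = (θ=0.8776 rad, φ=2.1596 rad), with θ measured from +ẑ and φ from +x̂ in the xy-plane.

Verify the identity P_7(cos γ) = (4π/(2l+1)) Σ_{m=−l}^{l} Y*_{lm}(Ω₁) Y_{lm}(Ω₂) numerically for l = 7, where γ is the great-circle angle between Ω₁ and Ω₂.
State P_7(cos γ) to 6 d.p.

-0.289515

Addition theorem: P_7(cos γ) = (4π/15) Σ_m Y*_{lm}(Ω₁) Y_{lm}(Ω₂), m = −7…7:
  [-7]  conj(Y_{7,-7})(Ω₁) = 0.00243 + 0.00248j ; Y_{7,-7}(Ω₂) = -0.06617 - 0.04438j ; Δ = -0.00005 - 0.00027j
  [-6]  conj(Y_{7,-6})(Ω₁) = -0.00019 + 0.02299j ; Y_{7,-6}(Ω₂) = 0.22893 - 0.09443j ; Δ = 0.00213 + 0.00528j
  [-5]  conj(Y_{7,-5})(Ω₁) = -0.06644 + 0.06551j ; Y_{7,-5}(Ω₂) = -0.08356 + 0.41741j ; Δ = -0.02179 - 0.03321j
  [-4]  conj(Y_{7,-4})(Ω₁) = -0.25594 - 0.00145j ; Y_{7,-4}(Ω₂) = -0.26768 - 0.26820j ; Δ = 0.06812 + 0.06903j
  [-3]  conj(Y_{7,-3})(Ω₁) = -0.32560 - 0.32837j ; Y_{7,-3}(Ω₂) = -0.00531 + 0.00105j ; Δ = 0.00207 + 0.00140j
  [-2]  conj(Y_{7,-2})(Ω₁) = 0.00129 - 0.45502j ; Y_{7,-2}(Ω₂) = 0.13765 - 0.33186j ; Δ = -0.15083 - 0.06306j
  [-1]  conj(Y_{7,-1})(Ω₁) = -0.00439 + 0.00438j ; Y_{7,-1}(Ω₂) = 0.08733 + 0.13077j ; Δ = -0.00096 - 0.00019j
  [+0]  conj(Y_{7,0})(Ω₁) = -0.44976 + 0.00000j ; Y_{7,0}(Ω₂) = 0.31789 + 0.00000j ; Δ = -0.14297 + 0.00000j
  [+1]  conj(Y_{7,1})(Ω₁) = 0.00439 + 0.00438j ; Y_{7,1}(Ω₂) = -0.08733 + 0.13077j ; Δ = -0.00096 + 0.00019j
  [+2]  conj(Y_{7,2})(Ω₁) = 0.00129 + 0.45502j ; Y_{7,2}(Ω₂) = 0.13765 + 0.33186j ; Δ = -0.15083 + 0.06306j
  [+3]  conj(Y_{7,3})(Ω₁) = 0.32560 - 0.32837j ; Y_{7,3}(Ω₂) = 0.00531 + 0.00105j ; Δ = 0.00207 - 0.00140j
  [+4]  conj(Y_{7,4})(Ω₁) = -0.25594 + 0.00145j ; Y_{7,4}(Ω₂) = -0.26768 + 0.26820j ; Δ = 0.06812 - 0.06903j
  [+5]  conj(Y_{7,5})(Ω₁) = 0.06644 + 0.06551j ; Y_{7,5}(Ω₂) = 0.08356 + 0.41741j ; Δ = -0.02179 + 0.03321j
  [+6]  conj(Y_{7,6})(Ω₁) = -0.00019 - 0.02299j ; Y_{7,6}(Ω₂) = 0.22893 + 0.09443j ; Δ = 0.00213 - 0.00528j
  [+7]  conj(Y_{7,7})(Ω₁) = -0.00243 + 0.00248j ; Y_{7,7}(Ω₂) = 0.06617 - 0.04438j ; Δ = -0.00005 + 0.00027j
Total Σ_m = -0.34558 + 0.00000j. Multiply by 0.837758: -0.28952 + 0.00000j. P_7(cos γ) = -0.289515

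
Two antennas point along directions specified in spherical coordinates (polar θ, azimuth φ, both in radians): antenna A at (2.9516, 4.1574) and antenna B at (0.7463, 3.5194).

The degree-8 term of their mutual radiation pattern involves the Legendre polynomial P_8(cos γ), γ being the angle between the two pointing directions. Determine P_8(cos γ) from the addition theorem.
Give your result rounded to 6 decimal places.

Summing Y*_{l m}(θ₁,φ₁)·Y_{l m}(θ₂,φ₂) over m ∈ [−8, 8]; prefactor 4π/(2·8+1) = 0.739198:
  [-8]  conj(Y_{8,-8})(Ω₁) = (-0.000000, 0.000001) ; Y_{8,-8}(Ω₂) = (-0.023103, -0.002765) ; Δ = (0.000000, -0.000000)
  [-7]  conj(Y_{8,-7})(Ω₁) = (0.000012, 0.000013) ; Y_{8,-7}(Ω₂) = (0.088475, 0.047983) ; Δ = (0.000000, 0.000002)
  [-6]  conj(Y_{8,-6})(Ω₁) = (0.000226, -0.000043) ; Y_{8,-6}(Ω₂) = (-0.167489, -0.200452) ; Δ = (-0.000046, -0.000038)
  [-5]  conj(Y_{8,-5})(Ω₁) = (0.000788, -0.002053) ; Y_{8,-5}(Ω₂) = (0.137047, 0.416003) ; Δ = (0.000962, 0.000047)
  [-4]  conj(Y_{8,-4})(Ω₁) = (-0.009462, -0.012468) ; Y_{8,-4}(Ω₂) = (0.025128, -0.421338) ; Δ = (-0.005491, 0.003673)
  [-3]  conj(Y_{8,-3})(Ω₁) = (-0.081645, 0.007711) ; Y_{8,-3}(Ω₂) = (-0.026969, 0.057677) ; Δ = (0.001757, -0.004917)
  [-2]  conj(Y_{8,-2})(Ω₁) = (-0.133413, 0.268724) ; Y_{8,-2}(Ω₂) = (-0.255905, 0.241099) ; Δ = (-0.030648, -0.100933)
  [-1]  conj(Y_{8,-1})(Ω₁) = (0.351055, 0.566226) ; Y_{8,-1}(Ω₂) = (0.226424, -0.089861) ; Δ = (0.130369, 0.096661)
  [+0]  conj(Y_{8,0})(Ω₁) = (0.520713, -0.000000) ; Y_{8,0}(Ω₂) = (0.284580, 0.000000) ; Δ = (0.148185, 0.000000)
  [+1]  conj(Y_{8,1})(Ω₁) = (-0.351055, 0.566226) ; Y_{8,1}(Ω₂) = (-0.226424, -0.089861) ; Δ = (0.130369, -0.096661)
  [+2]  conj(Y_{8,2})(Ω₁) = (-0.133413, -0.268724) ; Y_{8,2}(Ω₂) = (-0.255905, -0.241099) ; Δ = (-0.030648, 0.100933)
  [+3]  conj(Y_{8,3})(Ω₁) = (0.081645, 0.007711) ; Y_{8,3}(Ω₂) = (0.026969, 0.057677) ; Δ = (0.001757, 0.004917)
  [+4]  conj(Y_{8,4})(Ω₁) = (-0.009462, 0.012468) ; Y_{8,4}(Ω₂) = (0.025128, 0.421338) ; Δ = (-0.005491, -0.003673)
  [+5]  conj(Y_{8,5})(Ω₁) = (-0.000788, -0.002053) ; Y_{8,5}(Ω₂) = (-0.137047, 0.416003) ; Δ = (0.000962, -0.000047)
  [+6]  conj(Y_{8,6})(Ω₁) = (0.000226, 0.000043) ; Y_{8,6}(Ω₂) = (-0.167489, 0.200452) ; Δ = (-0.000046, 0.000038)
  [+7]  conj(Y_{8,7})(Ω₁) = (-0.000012, 0.000013) ; Y_{8,7}(Ω₂) = (-0.088475, 0.047983) ; Δ = (0.000000, -0.000002)
  [+8]  conj(Y_{8,8})(Ω₁) = (-0.000000, -0.000001) ; Y_{8,8}(Ω₂) = (-0.023103, 0.002765) ; Δ = (0.000000, 0.000000)
Σ over m = (0.341991, 0.000000); ×(4π/17) → (0.252799, 0.000000). Real part: 0.252799

0.252799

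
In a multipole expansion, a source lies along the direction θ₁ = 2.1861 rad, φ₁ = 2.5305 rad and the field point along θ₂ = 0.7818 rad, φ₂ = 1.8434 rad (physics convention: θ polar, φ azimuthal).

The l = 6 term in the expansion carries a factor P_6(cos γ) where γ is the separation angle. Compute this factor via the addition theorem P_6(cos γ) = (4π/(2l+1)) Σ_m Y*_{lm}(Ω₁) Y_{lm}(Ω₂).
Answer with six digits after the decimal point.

Addition theorem: P_6(cos γ) = (4π/13) Σ_m Y*_{lm}(Ω₁) Y_{lm}(Ω₂), m = −6…6:
  m=-6: Y*=-0.12395 + 0.07179j  Y=0.00383 + 0.05897j  product -0.00471 - 0.00703j
  m=-5: Y*=-0.34944 - 0.03017j  Y=-0.20174 - 0.04253j  product 0.06921 + 0.02095j
  m=-4: Y*=-0.32411 - 0.27146j  Y=0.18443 - 0.35393j  product -0.15585 + 0.06465j
  m=-3: Y*=-0.03532 - 0.13146j  Y=0.29958 + 0.28076j  product 0.02633 - 0.04930j
  m=-2: Y*=-0.09897 + 0.27230j  Y=-0.04208 + 0.02552j  product -0.00279 - 0.01398j
  m=-1: Y*=-0.21184 + 0.14841j  Y=0.09643 + 0.34493j  product -0.07162 - 0.05876j
  m=+0: Y*=0.22632 + 0.00000j  Y=-0.15936 + 0.00000j  product -0.03607 + 0.00000j
  m=+1: Y*=0.21184 + 0.14841j  Y=-0.09643 + 0.34493j  product -0.07162 + 0.05876j
  m=+2: Y*=-0.09897 - 0.27230j  Y=-0.04208 - 0.02552j  product -0.00279 + 0.01398j
  m=+3: Y*=0.03532 - 0.13146j  Y=-0.29958 + 0.28076j  product 0.02633 + 0.04930j
  m=+4: Y*=-0.32411 + 0.27146j  Y=0.18443 + 0.35393j  product -0.15585 - 0.06465j
  m=+5: Y*=0.34944 - 0.03017j  Y=0.20174 - 0.04253j  product 0.06921 - 0.02095j
  m=+6: Y*=-0.12395 - 0.07179j  Y=0.00383 - 0.05897j  product -0.00471 + 0.00703j
Total Σ_m = -0.31491 + 0.00000j. Multiply by 0.966644: -0.30441 + 0.00000j. P_6(cos γ) = -0.304410

-0.304410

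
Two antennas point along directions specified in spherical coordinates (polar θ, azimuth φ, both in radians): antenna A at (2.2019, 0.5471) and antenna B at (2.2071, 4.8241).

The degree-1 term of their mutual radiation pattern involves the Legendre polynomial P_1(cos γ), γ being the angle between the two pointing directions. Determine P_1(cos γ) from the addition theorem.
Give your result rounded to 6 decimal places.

Expand P_1 via completeness: Σ_{m} conj(Y_{1,m}) at Ω₁ times Y_{1,m} at Ω₂ —
  term(m=-1) = (-0.032692, 0.070281)   from Y*(Ω₁)=(0.238228, 0.145110), Y(Ω₂)=(0.030978, 0.276148)
  term(m=+0) = (0.083703, 0.000000)   from Y*(Ω₁)=(-0.288293, -0.000000), Y(Ω₂)=(-0.290341, 0.000000)
  term(m=+1) = (-0.032692, -0.070281)   from Y*(Ω₁)=(-0.238228, 0.145110), Y(Ω₂)=(-0.030978, 0.276148)
Accumulated sum (0.018319, 0.000000); after 4π/(2l+1) scaling, (0.076734, 0.000000) ⇒ P_1 = 0.076734

0.076734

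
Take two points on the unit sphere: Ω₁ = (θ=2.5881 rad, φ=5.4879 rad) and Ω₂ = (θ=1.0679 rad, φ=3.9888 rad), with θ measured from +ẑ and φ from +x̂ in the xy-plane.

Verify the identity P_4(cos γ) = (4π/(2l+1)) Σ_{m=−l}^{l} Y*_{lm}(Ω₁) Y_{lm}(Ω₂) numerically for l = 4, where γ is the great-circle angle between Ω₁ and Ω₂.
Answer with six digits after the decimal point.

Summing Y*_{l m}(θ₁,φ₁)·Y_{l m}(θ₂,φ₂) over m ∈ [−4, 4]; prefactor 4π/(2·4+1) = 1.396263:
  [-4]  conj(Y_{4,-4})(Ω₁) = (-0.033762, 0.001336) ; Y_{4,-4}(Ω₂) = (-0.252888, 0.063829) ; Δ = (0.008453, -0.002493)
  [-3]  conj(Y_{4,-3})(Ω₁) = (0.112557, 0.106071) ; Y_{4,-3}(Ω₂) = (0.334920, 0.229116) ; Δ = (0.013395, 0.061314)
  [-2]  conj(Y_{4,-2})(Ω₁) = (-0.007431, -0.375747) ; Y_{4,-2}(Ω₂) = (-0.019824, -0.159549) ; Δ = (-0.059803, 0.008635)
  [-1]  conj(Y_{4,-1})(Ω₁) = (-0.305949, 0.312059) ; Y_{4,-1}(Ω₂) = (0.181736, -0.205715) ; Δ = (0.008593, 0.119651)
  [+0]  conj(Y_{4,0})(Ω₁) = (-0.040247, -0.000000) ; Y_{4,0}(Ω₂) = (-0.220050, 0.000000) ; Δ = (0.008856, 0.000000)
  [+1]  conj(Y_{4,1})(Ω₁) = (0.305949, 0.312059) ; Y_{4,1}(Ω₂) = (-0.181736, -0.205715) ; Δ = (0.008593, -0.119651)
  [+2]  conj(Y_{4,2})(Ω₁) = (-0.007431, 0.375747) ; Y_{4,2}(Ω₂) = (-0.019824, 0.159549) ; Δ = (-0.059803, -0.008635)
  [+3]  conj(Y_{4,3})(Ω₁) = (-0.112557, 0.106071) ; Y_{4,3}(Ω₂) = (-0.334920, 0.229116) ; Δ = (0.013395, -0.061314)
  [+4]  conj(Y_{4,4})(Ω₁) = (-0.033762, -0.001336) ; Y_{4,4}(Ω₂) = (-0.252888, -0.063829) ; Δ = (0.008453, 0.002493)
Accumulated sum (-0.049867, -0.000000); after 4π/(2l+1) scaling, (-0.069627, -0.000000) ⇒ P_4 = -0.069627

-0.069627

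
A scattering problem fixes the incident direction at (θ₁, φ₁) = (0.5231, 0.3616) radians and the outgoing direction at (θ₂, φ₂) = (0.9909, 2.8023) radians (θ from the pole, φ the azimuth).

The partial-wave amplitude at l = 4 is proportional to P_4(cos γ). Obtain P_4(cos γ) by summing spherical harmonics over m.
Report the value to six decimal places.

0.287126

Summing Y*_{l m}(θ₁,φ₁)·Y_{l m}(θ₂,φ₂) over m ∈ [−4, 4]; prefactor 4π/(2·4+1) = 1.396263:
  m=-4: (0.003420, 0.027350) × (0.045940, 0.211770) = (-0.005635, 0.001981)  (running Σ = (-0.005635, 0.001981))
  m=-3: (0.063144, 0.119532) × (-0.210839, -0.341646) = (0.027525, -0.046775)  (running Σ = (0.021890, -0.044794))
  m=-2: (0.266193, 0.234980) × (0.200751, 0.161870) = (0.015402, 0.090261)  (running Σ = (0.037292, 0.045467))
  m=-1: (0.431443, 0.163185) × (0.183697, 0.064834) = (0.068675, 0.057949)  (running Σ = (0.105967, 0.103416))
  m=0: (0.020863, -0.000000) × (-0.301713, 0.000000) = (-0.006295, 0.000000)  (running Σ = (0.099672, 0.103416))
  m=1: (-0.431443, 0.163185) × (-0.183697, 0.064834) = (0.068675, -0.057949)  (running Σ = (0.168347, 0.045467))
  m=2: (0.266193, -0.234980) × (0.200751, -0.161870) = (0.015402, -0.090261)  (running Σ = (0.183749, -0.044794))
  m=3: (-0.063144, 0.119532) × (0.210839, -0.341646) = (0.027525, 0.046775)  (running Σ = (0.211274, 0.001981))
  m=4: (0.003420, -0.027350) × (0.045940, -0.211770) = (-0.005635, -0.001981)  (running Σ = (0.205639, 0.000000))
Σ over m = (0.205639, 0.000000); ×(4π/9) → (0.287126, 0.000000). Real part: 0.287126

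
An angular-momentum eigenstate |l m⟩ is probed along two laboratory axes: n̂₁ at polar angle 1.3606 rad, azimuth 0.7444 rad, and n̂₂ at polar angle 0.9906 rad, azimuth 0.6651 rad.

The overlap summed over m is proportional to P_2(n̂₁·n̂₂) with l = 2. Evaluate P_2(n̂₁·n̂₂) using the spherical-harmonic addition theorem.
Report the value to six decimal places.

Summing Y*_{l m}(θ₁,φ₁)·Y_{l m}(θ₂,φ₂) over m ∈ [−2, 2]; prefactor 4π/(2·2+1) = 2.513274:
  m=-2: Y*=0.03026 + 0.36822j  Y=0.06438 - 0.26241j  product 0.09857 + 0.01577j
  m=-1: Y*=0.11595 + 0.10681j  Y=0.27870 - 0.21859j  product 0.05566 + 0.00442j
  m=+0: Y*=-0.27420 + 0.00000j  Y=-0.03106 + 0.00000j  product 0.00852 + 0.00000j
  m=+1: Y*=-0.11595 + 0.10681j  Y=-0.27870 - 0.21859j  product 0.05566 - 0.00442j
  m=+2: Y*=0.03026 - 0.36822j  Y=0.06438 + 0.26241j  product 0.09857 - 0.01577j
Accumulated sum 0.31699 + 0.00000j; after 4π/(2l+1) scaling, 0.79667 + 0.00000j ⇒ P_2 = 0.796672

0.796672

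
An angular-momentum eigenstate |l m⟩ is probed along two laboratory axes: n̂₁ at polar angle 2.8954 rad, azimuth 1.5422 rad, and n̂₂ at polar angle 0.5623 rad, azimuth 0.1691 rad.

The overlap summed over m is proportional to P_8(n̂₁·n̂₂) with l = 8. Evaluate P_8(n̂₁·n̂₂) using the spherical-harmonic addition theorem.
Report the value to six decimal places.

0.008233

Addition theorem: P_8(cos γ) = (4π/17) Σ_m Y*_{lm}(Ω₁) Y_{lm}(Ω₂), m = −8…8:
  term(m=-8) = -0.000000-0.000000i   from Y*(Ω₁)=+0.000006-0.000001i, Y(Ω₂)=+0.000728-0.003284i
  term(m=-7) = +0.000002+0.000000i   from Y*(Ω₁)=+0.000020+0.000100i, Y(Ω₂)=+0.008061-0.019773i
  term(m=-6) = -0.000033+0.000081i   from Y*(Ω₁)=-0.001019+0.000177i, Y(Ω₂)=+0.044431-0.071472i
  term(m=-5) = -0.001442-0.000950i   from Y*(Ω₁)=-0.001073-0.007456i, Y(Ω₂)=+0.152066-0.171538i
  term(m=-4) = +0.012257-0.012389i   from Y*(Ω₁)=+0.040374-0.004638i, Y(Ω₂)=+0.334418-0.268446i
  term(m=-3) = +0.043773+0.064941i   from Y*(Ω₁)=+0.013711+0.159427i, Y(Ω₂)=+0.427789-0.237774i
  term(m=-2) = -0.065605+0.027382i   from Y*(Ω₁)=-0.430837+0.024668i, Y(Ω₂)=+0.155404-0.054658i
  term(m=-1) = +0.045793+0.228608i   from Y*(Ω₁)=-0.019033-0.665381i, Y(Ω₂)=-0.345261+0.058947i
  term(m=+0) = -0.058352+0.000000i   from Y*(Ω₁)=+0.198855-0.000000i, Y(Ω₂)=-0.293440+0.000000i
  term(m=+1) = +0.045793-0.228608i   from Y*(Ω₁)=+0.019033-0.665381i, Y(Ω₂)=+0.345261+0.058947i
  term(m=+2) = -0.065605-0.027382i   from Y*(Ω₁)=-0.430837-0.024668i, Y(Ω₂)=+0.155404+0.054658i
  term(m=+3) = +0.043773-0.064941i   from Y*(Ω₁)=-0.013711+0.159427i, Y(Ω₂)=-0.427789-0.237774i
  term(m=+4) = +0.012257+0.012389i   from Y*(Ω₁)=+0.040374+0.004638i, Y(Ω₂)=+0.334418+0.268446i
  term(m=+5) = -0.001442+0.000950i   from Y*(Ω₁)=+0.001073-0.007456i, Y(Ω₂)=-0.152066-0.171538i
  term(m=+6) = -0.000033-0.000081i   from Y*(Ω₁)=-0.001019-0.000177i, Y(Ω₂)=+0.044431+0.071472i
  term(m=+7) = +0.000002-0.000000i   from Y*(Ω₁)=-0.000020+0.000100i, Y(Ω₂)=-0.008061-0.019773i
  term(m=+8) = -0.000000+0.000000i   from Y*(Ω₁)=+0.000006+0.000001i, Y(Ω₂)=+0.000728+0.003284i
Σ over m = +0.011137+0.000000i; ×(4π/17) → +0.008233+0.000000i. Real part: 0.008233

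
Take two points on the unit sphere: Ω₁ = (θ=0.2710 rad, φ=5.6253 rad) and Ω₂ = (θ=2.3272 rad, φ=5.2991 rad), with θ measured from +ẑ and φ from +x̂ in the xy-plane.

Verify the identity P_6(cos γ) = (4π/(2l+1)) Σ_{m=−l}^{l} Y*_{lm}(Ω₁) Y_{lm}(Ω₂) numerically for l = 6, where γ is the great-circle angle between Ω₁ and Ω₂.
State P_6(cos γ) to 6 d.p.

Summing Y*_{l m}(θ₁,φ₁)·Y_{l m}(θ₂,φ₂) over m ∈ [−6, 6]; prefactor 4π/(2·6+1) = 0.966644:
  m=-6: (-0.000123, 0.000128) × (0.066439, -0.026435) = (-0.000005, 0.000012)  (running Σ = (-0.000005, 0.000012))
  m=-5: (-0.002192, 0.000326) × (-0.048276, 0.228698) = (0.000031, -0.000517)  (running Σ = (0.000026, -0.000505))
  m=-4: (-0.014729, -0.008240) × (-0.292394, -0.297914) = (0.001852, 0.006797)  (running Σ = (0.001878, 0.006292))
  m=-3: (-0.034041, -0.079876) × (0.368460, -0.070609) = (-0.018183, -0.027028)  (running Σ = (-0.016304, -0.020736))
  m=-2: (0.074951, -0.287497) × (0.010465, -0.024935) = (-0.006384, -0.004878)  (running Σ = (-0.022689, -0.025613))
  m=-1: (0.469987, -0.363170) × (0.205977, 0.309832) = (0.209328, 0.070812)  (running Σ = (0.186639, 0.045199))
  m=0: (0.369790, -0.000000) × (-0.081955, 0.000000) = (-0.030306, 0.000000)  (running Σ = (0.156333, 0.045199))
  m=1: (-0.469987, -0.363170) × (-0.205977, 0.309832) = (0.209328, -0.070812)  (running Σ = (0.365661, -0.025613))
  m=2: (0.074951, 0.287497) × (0.010465, 0.024935) = (-0.006384, 0.004878)  (running Σ = (0.359277, -0.020736))
  m=3: (0.034041, -0.079876) × (-0.368460, -0.070609) = (-0.018183, 0.027028)  (running Σ = (0.341094, 0.006292))
  m=4: (-0.014729, 0.008240) × (-0.292394, 0.297914) = (0.001852, -0.006797)  (running Σ = (0.342946, -0.000505))
  m=5: (0.002192, 0.000326) × (0.048276, 0.228698) = (0.000031, 0.000517)  (running Σ = (0.342978, 0.000012))
  m=6: (-0.000123, -0.000128) × (0.066439, 0.026435) = (-0.000005, -0.000012)  (running Σ = (0.342973, 0.000000))
Accumulated sum (0.342973, 0.000000); after 4π/(2l+1) scaling, (0.331533, 0.000000) ⇒ P_6 = 0.331533

0.331533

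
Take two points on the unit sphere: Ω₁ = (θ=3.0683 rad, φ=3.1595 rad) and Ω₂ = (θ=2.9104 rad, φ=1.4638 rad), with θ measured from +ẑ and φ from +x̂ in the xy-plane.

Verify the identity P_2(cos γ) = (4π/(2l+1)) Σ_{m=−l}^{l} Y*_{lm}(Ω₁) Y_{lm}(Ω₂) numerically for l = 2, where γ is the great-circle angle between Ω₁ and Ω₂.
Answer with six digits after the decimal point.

Addition theorem: P_2(cos γ) = (4π/5) Σ_m Y*_{lm}(Ω₁) Y_{lm}(Ω₂), m = −2…2:
  [-2]  conj(Y_{2,-2})(Ω₁) = 0.00207 + 0.00007j ; Y_{2,-2}(Ω₂) = -0.01982 - 0.00431j ; Δ = -0.00004 - 0.00001j
  [-1]  conj(Y_{2,-1})(Ω₁) = 0.05641 + 0.00101j ; Y_{2,-1}(Ω₂) = -0.01840 + 0.17133j ; Δ = -0.00121 + 0.00965j
  [+0]  conj(Y_{2,0})(Ω₁) = 0.62571 + 0.00000j ; Y_{2,0}(Ω₂) = 0.58110 + 0.00000j ; Δ = 0.36360 + 0.00000j
  [+1]  conj(Y_{2,1})(Ω₁) = -0.05641 + 0.00101j ; Y_{2,1}(Ω₂) = 0.01840 + 0.17133j ; Δ = -0.00121 - 0.00965j
  [+2]  conj(Y_{2,2})(Ω₁) = 0.00207 - 0.00007j ; Y_{2,2}(Ω₂) = -0.01982 + 0.00431j ; Δ = -0.00004 + 0.00001j
Σ over m = 0.36110 + 0.00000j; ×(4π/5) → 0.90754 + 0.00000j. Real part: 0.907541

0.907541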